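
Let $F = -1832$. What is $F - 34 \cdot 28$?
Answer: $-2784$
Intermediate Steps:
$F - 34 \cdot 28 = -1832 - 34 \cdot 28 = -1832 - 952 = -2784$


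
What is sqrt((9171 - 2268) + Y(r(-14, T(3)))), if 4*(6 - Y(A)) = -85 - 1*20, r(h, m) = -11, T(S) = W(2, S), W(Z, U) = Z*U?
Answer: sqrt(27741)/2 ≈ 83.278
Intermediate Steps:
W(Z, U) = U*Z
T(S) = 2*S (T(S) = S*2 = 2*S)
Y(A) = 129/4 (Y(A) = 6 - (-85 - 1*20)/4 = 6 - (-85 - 20)/4 = 6 - 1/4*(-105) = 6 + 105/4 = 129/4)
sqrt((9171 - 2268) + Y(r(-14, T(3)))) = sqrt((9171 - 2268) + 129/4) = sqrt(6903 + 129/4) = sqrt(27741/4) = sqrt(27741)/2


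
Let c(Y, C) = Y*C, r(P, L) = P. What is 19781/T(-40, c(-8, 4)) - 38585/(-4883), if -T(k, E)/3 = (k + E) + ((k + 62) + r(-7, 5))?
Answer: 5430982/43947 ≈ 123.58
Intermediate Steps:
c(Y, C) = C*Y
T(k, E) = -165 - 6*k - 3*E (T(k, E) = -3*((k + E) + ((k + 62) - 7)) = -3*((E + k) + ((62 + k) - 7)) = -3*((E + k) + (55 + k)) = -3*(55 + E + 2*k) = -165 - 6*k - 3*E)
19781/T(-40, c(-8, 4)) - 38585/(-4883) = 19781/(-165 - 6*(-40) - 12*(-8)) - 38585/(-4883) = 19781/(-165 + 240 - 3*(-32)) - 38585*(-1/4883) = 19781/(-165 + 240 + 96) + 38585/4883 = 19781/171 + 38585/4883 = 5430982/43947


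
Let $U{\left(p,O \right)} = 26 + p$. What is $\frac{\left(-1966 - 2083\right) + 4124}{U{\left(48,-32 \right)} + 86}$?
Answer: $\frac{15}{32} \approx 0.46875$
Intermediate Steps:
$\frac{\left(-1966 - 2083\right) + 4124}{U{\left(48,-32 \right)} + 86} = \frac{\left(-1966 - 2083\right) + 4124}{\left(26 + 48\right) + 86} = \frac{\left(-1966 - 2083\right) + 4124}{74 + 86} = \frac{-4049 + 4124}{160} = 75 \cdot \frac{1}{160} = \frac{15}{32}$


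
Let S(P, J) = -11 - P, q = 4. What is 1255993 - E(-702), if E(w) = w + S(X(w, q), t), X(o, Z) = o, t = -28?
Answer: 1256004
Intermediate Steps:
E(w) = -11 (E(w) = w + (-11 - w) = -11)
1255993 - E(-702) = 1255993 - 1*(-11) = 1255993 + 11 = 1256004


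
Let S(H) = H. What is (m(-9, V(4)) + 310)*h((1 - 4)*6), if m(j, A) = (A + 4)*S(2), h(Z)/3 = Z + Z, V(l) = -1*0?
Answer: -34344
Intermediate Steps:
V(l) = 0
h(Z) = 6*Z (h(Z) = 3*(Z + Z) = 3*(2*Z) = 6*Z)
m(j, A) = 8 + 2*A (m(j, A) = (A + 4)*2 = (4 + A)*2 = 8 + 2*A)
(m(-9, V(4)) + 310)*h((1 - 4)*6) = ((8 + 2*0) + 310)*(6*((1 - 4)*6)) = ((8 + 0) + 310)*(6*(-3*6)) = (8 + 310)*(6*(-18)) = 318*(-108) = -34344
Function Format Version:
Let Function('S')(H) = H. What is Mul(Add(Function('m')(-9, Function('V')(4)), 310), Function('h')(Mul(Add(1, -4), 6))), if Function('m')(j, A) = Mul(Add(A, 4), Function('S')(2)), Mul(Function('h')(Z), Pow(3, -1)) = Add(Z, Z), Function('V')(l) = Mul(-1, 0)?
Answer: -34344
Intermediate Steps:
Function('V')(l) = 0
Function('h')(Z) = Mul(6, Z) (Function('h')(Z) = Mul(3, Add(Z, Z)) = Mul(3, Mul(2, Z)) = Mul(6, Z))
Function('m')(j, A) = Add(8, Mul(2, A)) (Function('m')(j, A) = Mul(Add(A, 4), 2) = Mul(Add(4, A), 2) = Add(8, Mul(2, A)))
Mul(Add(Function('m')(-9, Function('V')(4)), 310), Function('h')(Mul(Add(1, -4), 6))) = Mul(Add(Add(8, Mul(2, 0)), 310), Mul(6, Mul(Add(1, -4), 6))) = Mul(Add(Add(8, 0), 310), Mul(6, Mul(-3, 6))) = Mul(Add(8, 310), Mul(6, -18)) = Mul(318, -108) = -34344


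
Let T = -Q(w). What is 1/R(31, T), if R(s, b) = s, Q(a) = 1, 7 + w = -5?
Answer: 1/31 ≈ 0.032258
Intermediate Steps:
w = -12 (w = -7 - 5 = -12)
T = -1 (T = -1*1 = -1)
1/R(31, T) = 1/31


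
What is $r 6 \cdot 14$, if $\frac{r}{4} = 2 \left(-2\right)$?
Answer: $-1344$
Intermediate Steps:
$r = -16$ ($r = 4 \cdot 2 \left(-2\right) = 4 \left(-4\right) = -16$)
$r 6 \cdot 14 = \left(-16\right) 6 \cdot 14 = \left(-96\right) 14 = -1344$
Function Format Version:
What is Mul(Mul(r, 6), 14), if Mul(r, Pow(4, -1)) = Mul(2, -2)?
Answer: -1344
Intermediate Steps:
r = -16 (r = Mul(4, Mul(2, -2)) = Mul(4, -4) = -16)
Mul(Mul(r, 6), 14) = Mul(Mul(-16, 6), 14) = Mul(-96, 14) = -1344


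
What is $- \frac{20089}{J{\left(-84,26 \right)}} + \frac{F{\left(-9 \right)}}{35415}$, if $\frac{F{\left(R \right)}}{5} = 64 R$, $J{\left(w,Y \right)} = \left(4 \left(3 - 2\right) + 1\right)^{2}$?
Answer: $- \frac{15811643}{19675} \approx -803.64$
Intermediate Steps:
$J{\left(w,Y \right)} = 25$ ($J{\left(w,Y \right)} = \left(4 \cdot 1 + 1\right)^{2} = \left(4 + 1\right)^{2} = 5^{2} = 25$)
$F{\left(R \right)} = 320 R$ ($F{\left(R \right)} = 5 \cdot 64 R = 320 R$)
$- \frac{20089}{J{\left(-84,26 \right)}} + \frac{F{\left(-9 \right)}}{35415} = - \frac{20089}{25} + \frac{320 \left(-9\right)}{35415} = \left(-20089\right) \frac{1}{25} - \frac{64}{787} = - \frac{20089}{25} - \frac{64}{787} = - \frac{15811643}{19675}$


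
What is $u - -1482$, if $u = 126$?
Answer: $1608$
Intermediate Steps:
$u - -1482 = 126 - -1482 = 126 + 1482 = 1608$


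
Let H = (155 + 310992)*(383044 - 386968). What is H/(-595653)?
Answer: 406980276/198551 ≈ 2049.8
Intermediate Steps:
H = -1220940828 (H = 311147*(-3924) = -1220940828)
H/(-595653) = -1220940828/(-595653) = -1220940828*(-1/595653) = 406980276/198551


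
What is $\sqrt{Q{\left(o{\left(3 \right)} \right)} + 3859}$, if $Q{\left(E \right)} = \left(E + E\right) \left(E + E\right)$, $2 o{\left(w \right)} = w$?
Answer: $2 \sqrt{967} \approx 62.193$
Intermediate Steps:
$o{\left(w \right)} = \frac{w}{2}$
$Q{\left(E \right)} = 4 E^{2}$ ($Q{\left(E \right)} = 2 E 2 E = 4 E^{2}$)
$\sqrt{Q{\left(o{\left(3 \right)} \right)} + 3859} = \sqrt{4 \left(\frac{1}{2} \cdot 3\right)^{2} + 3859} = \sqrt{4 \left(\frac{3}{2}\right)^{2} + 3859} = \sqrt{4 \cdot \frac{9}{4} + 3859} = \sqrt{9 + 3859} = \sqrt{3868} = 2 \sqrt{967}$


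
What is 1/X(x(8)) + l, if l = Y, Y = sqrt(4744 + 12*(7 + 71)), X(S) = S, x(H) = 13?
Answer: 1/13 + 4*sqrt(355) ≈ 75.443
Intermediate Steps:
Y = 4*sqrt(355) (Y = sqrt(4744 + 12*78) = sqrt(4744 + 936) = sqrt(5680) = 4*sqrt(355) ≈ 75.366)
l = 4*sqrt(355) ≈ 75.366
1/X(x(8)) + l = 1/13 + 4*sqrt(355)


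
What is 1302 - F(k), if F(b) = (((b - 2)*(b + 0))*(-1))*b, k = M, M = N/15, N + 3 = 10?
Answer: 4393123/3375 ≈ 1301.7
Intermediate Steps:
N = 7 (N = -3 + 10 = 7)
M = 7/15 ≈ 0.46667
k = 7/15 ≈ 0.46667
F(b) = -b²*(-2 + b) (F(b) = (((-2 + b)*b)*(-1))*b = ((b*(-2 + b))*(-1))*b = (-b*(-2 + b))*b = -b²*(-2 + b))
1302 - F(k) = 1302 - (7/15)²*(2 - 1*7/15) = 1302 - 49*(2 - 7/15)/225 = 1302 - 49*23/(225*15) = 1302 - 1*1127/3375 = 1302 - 1127/3375 = 4393123/3375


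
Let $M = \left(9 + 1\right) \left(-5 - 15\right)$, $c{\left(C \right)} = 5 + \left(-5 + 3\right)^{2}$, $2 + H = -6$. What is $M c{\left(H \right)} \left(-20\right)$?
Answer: $36000$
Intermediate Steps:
$H = -8$ ($H = -2 - 6 = -8$)
$c{\left(C \right)} = 9$ ($c{\left(C \right)} = 5 + \left(-2\right)^{2} = 5 + 4 = 9$)
$M = -200$ ($M = 10 \left(-20\right) = -200$)
$M c{\left(H \right)} \left(-20\right) = \left(-200\right) 9 \left(-20\right) = \left(-1800\right) \left(-20\right) = 36000$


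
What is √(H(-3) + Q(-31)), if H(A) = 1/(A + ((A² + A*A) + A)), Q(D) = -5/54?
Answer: I*√3/18 ≈ 0.096225*I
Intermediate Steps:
Q(D) = -5/54 (Q(D) = -5*1/54 = -5/54)
H(A) = 1/(2*A + 2*A²) (H(A) = 1/(A + ((A² + A²) + A)) = 1/(A + (2*A² + A)) = 1/(A + (A + 2*A²)) = 1/(2*A + 2*A²))
√(H(-3) + Q(-31)) = √((½)/(-3*(1 - 3)) - 5/54) = √((½)*(-⅓)/(-2) - 5/54) = √((½)*(-⅓)*(-½) - 5/54) = √(1/12 - 5/54) = √(-1/108) = I*√3/18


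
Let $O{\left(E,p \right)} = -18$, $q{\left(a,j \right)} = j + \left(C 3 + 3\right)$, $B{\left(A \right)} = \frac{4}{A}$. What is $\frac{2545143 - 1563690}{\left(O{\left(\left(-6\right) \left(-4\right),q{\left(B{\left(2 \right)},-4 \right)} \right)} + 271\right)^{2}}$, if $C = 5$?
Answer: $\frac{89223}{5819} \approx 15.333$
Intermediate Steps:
$q{\left(a,j \right)} = 18 + j$ ($q{\left(a,j \right)} = j + \left(5 \cdot 3 + 3\right) = j + \left(15 + 3\right) = j + 18 = 18 + j$)
$\frac{2545143 - 1563690}{\left(O{\left(\left(-6\right) \left(-4\right),q{\left(B{\left(2 \right)},-4 \right)} \right)} + 271\right)^{2}} = \frac{2545143 - 1563690}{\left(-18 + 271\right)^{2}} = \frac{981453}{253^{2}} = \frac{981453}{64009} = 981453 \cdot \frac{1}{64009} = \frac{89223}{5819}$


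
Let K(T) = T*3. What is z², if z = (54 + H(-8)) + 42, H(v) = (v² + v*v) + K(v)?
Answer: 40000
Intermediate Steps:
K(T) = 3*T
H(v) = 2*v² + 3*v (H(v) = (v² + v*v) + 3*v = (v² + v²) + 3*v = 2*v² + 3*v)
z = 200 (z = (54 - 8*(3 + 2*(-8))) + 42 = (54 - 8*(3 - 16)) + 42 = (54 - 8*(-13)) + 42 = (54 + 104) + 42 = 158 + 42 = 200)
z² = 200² = 40000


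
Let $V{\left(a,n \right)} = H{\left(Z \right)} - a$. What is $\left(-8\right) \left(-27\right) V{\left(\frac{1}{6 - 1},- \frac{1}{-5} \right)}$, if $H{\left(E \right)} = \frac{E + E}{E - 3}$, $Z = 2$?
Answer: $- \frac{4536}{5} \approx -907.2$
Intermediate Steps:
$H{\left(E \right)} = \frac{2 E}{-3 + E}$
$V{\left(a,n \right)} = -4 - a$ ($V{\left(a,n \right)} = 2 \cdot 2 \frac{1}{-3 + 2} - a = 2 \cdot 2 \frac{1}{-1} - a = 2 \cdot 2 \left(-1\right) - a = -4 - a$)
$\left(-8\right) \left(-27\right) V{\left(\frac{1}{6 - 1},- \frac{1}{-5} \right)} = \left(-8\right) \left(-27\right) \left(-4 - \frac{1}{6 - 1}\right) = 216 \left(-4 - \frac{1}{5}\right) = 216 \left(- \frac{21}{5}\right) = - \frac{4536}{5}$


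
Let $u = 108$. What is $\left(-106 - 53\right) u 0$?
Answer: $0$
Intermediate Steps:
$\left(-106 - 53\right) u 0 = \left(-106 - 53\right) 108 \cdot 0 = \left(-159\right) 108 \cdot 0 = \left(-17172\right) 0 = 0$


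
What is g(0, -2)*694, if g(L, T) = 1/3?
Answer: 694/3 ≈ 231.33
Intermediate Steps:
g(L, T) = 1/3
g(0, -2)*694 = (1/3)*694 = 694/3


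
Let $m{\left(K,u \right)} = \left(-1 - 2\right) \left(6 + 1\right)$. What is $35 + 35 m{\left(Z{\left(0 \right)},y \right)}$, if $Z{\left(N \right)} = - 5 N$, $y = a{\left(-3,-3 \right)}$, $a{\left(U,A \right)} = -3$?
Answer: $-700$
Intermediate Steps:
$y = -3$
$m{\left(K,u \right)} = -21$ ($m{\left(K,u \right)} = \left(-3\right) 7 = -21$)
$35 + 35 m{\left(Z{\left(0 \right)},y \right)} = 35 + 35 \left(-21\right) = 35 - 735 = -700$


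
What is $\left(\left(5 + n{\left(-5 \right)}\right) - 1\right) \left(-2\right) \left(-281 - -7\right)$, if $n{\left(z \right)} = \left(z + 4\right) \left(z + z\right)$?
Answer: $7672$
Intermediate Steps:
$n{\left(z \right)} = 2 z \left(4 + z\right)$ ($n{\left(z \right)} = \left(4 + z\right) 2 z = 2 z \left(4 + z\right)$)
$\left(\left(5 + n{\left(-5 \right)}\right) - 1\right) \left(-2\right) \left(-281 - -7\right) = \left(\left(5 + 2 \left(-5\right) \left(4 - 5\right)\right) - 1\right) \left(-2\right) \left(-281 - -7\right) = \left(\left(5 + 2 \left(-5\right) \left(-1\right)\right) - 1\right) \left(-2\right) \left(-281 + 7\right) = \left(\left(5 + 10\right) - 1\right) \left(-2\right) \left(-274\right) = \left(15 - 1\right) \left(-2\right) \left(-274\right) = 14 \left(-2\right) \left(-274\right) = \left(-28\right) \left(-274\right) = 7672$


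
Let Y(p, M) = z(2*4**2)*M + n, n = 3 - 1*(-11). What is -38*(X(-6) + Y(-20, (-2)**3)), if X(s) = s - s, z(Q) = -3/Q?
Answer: -1121/2 ≈ -560.50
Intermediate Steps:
n = 14 (n = 3 + 11 = 14)
X(s) = 0
Y(p, M) = 14 - 3*M/32 (Y(p, M) = (-3/(2*4**2))*M + 14 = (-3/(2*16))*M + 14 = (-3/32)*M + 14 = (-3*1/32)*M + 14 = -3*M/32 + 14 = 14 - 3*M/32)
-38*(X(-6) + Y(-20, (-2)**3)) = -38*(0 + (14 - 3/32*(-2)**3)) = -38*(0 + (14 - 3/32*(-8))) = -38*(0 + (14 + 3/4)) = -38*(0 + 59/4) = -38*59/4 = -1121/2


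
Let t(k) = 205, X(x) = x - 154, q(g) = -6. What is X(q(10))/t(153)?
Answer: -32/41 ≈ -0.78049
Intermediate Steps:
X(x) = -154 + x
X(q(10))/t(153) = (-154 - 6)/205 = -160*1/205 = -32/41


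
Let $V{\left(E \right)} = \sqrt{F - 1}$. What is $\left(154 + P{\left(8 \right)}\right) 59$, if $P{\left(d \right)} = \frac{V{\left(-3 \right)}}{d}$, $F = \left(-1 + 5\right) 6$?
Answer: $9086 + \frac{59 \sqrt{23}}{8} \approx 9121.4$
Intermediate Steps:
$F = 24$ ($F = 4 \cdot 6 = 24$)
$V{\left(E \right)} = \sqrt{23}$ ($V{\left(E \right)} = \sqrt{24 - 1} = \sqrt{23}$)
$P{\left(d \right)} = \frac{\sqrt{23}}{d}$
$\left(154 + P{\left(8 \right)}\right) 59 = \left(154 + \frac{\sqrt{23}}{8}\right) 59 = 9086 + \frac{59 \sqrt{23}}{8}$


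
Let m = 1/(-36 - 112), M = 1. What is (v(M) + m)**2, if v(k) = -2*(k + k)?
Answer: 351649/21904 ≈ 16.054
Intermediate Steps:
v(k) = -4*k
m = -1/148 (m = 1/(-148) = -1/148 ≈ -0.0067568)
(v(M) + m)**2 = (-4*1 - 1/148)**2 = (-4 - 1/148)**2 = (-593/148)**2 = 351649/21904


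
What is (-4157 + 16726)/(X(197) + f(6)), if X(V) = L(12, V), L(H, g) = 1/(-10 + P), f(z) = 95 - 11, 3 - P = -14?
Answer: 87983/589 ≈ 149.38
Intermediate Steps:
P = 17 (P = 3 - 1*(-14) = 3 + 14 = 17)
f(z) = 84
L(H, g) = ⅐ (L(H, g) = 1/(-10 + 17) = 1/7 = ⅐)
X(V) = ⅐
(-4157 + 16726)/(X(197) + f(6)) = (-4157 + 16726)/(⅐ + 84) = 12569/(589/7) = 12569*(7/589) = 87983/589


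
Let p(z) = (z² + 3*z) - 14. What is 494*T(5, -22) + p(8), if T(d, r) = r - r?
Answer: 74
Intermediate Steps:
p(z) = -14 + z² + 3*z
T(d, r) = 0
494*T(5, -22) + p(8) = 494*0 + (-14 + 8² + 3*8) = 0 + (-14 + 64 + 24) = 0 + 74 = 74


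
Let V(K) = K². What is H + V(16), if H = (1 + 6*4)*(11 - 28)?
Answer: -169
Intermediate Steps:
H = -425 (H = (1 + 24)*(-17) = 25*(-17) = -425)
H + V(16) = -425 + 16² = -425 + 256 = -169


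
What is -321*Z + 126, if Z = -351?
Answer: 112797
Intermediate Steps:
-321*Z + 126 = -321*(-351) + 126 = 112671 + 126 = 112797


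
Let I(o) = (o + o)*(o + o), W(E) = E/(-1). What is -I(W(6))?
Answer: -144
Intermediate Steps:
W(E) = -E (W(E) = E*(-1) = -E)
I(o) = 4*o² (I(o) = (2*o)*(2*o) = 4*o²)
-I(W(6)) = -4*(-1*6)² = -4*(-6)² = -4*36 = -1*144 = -144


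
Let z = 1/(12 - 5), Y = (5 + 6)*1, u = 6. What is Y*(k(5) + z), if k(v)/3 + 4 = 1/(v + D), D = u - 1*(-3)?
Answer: -1793/14 ≈ -128.07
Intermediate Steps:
D = 9 (D = 6 - 1*(-3) = 6 + 3 = 9)
k(v) = -12 + 3/(9 + v) (k(v) = -12 + 3/(v + 9) = -12 + 3/(9 + v))
Y = 11 (Y = 11*1 = 11)
z = 1/7 ≈ 0.14286
Y*(k(5) + z) = 11*(3*(-35 - 4*5)/(9 + 5) + 1/7) = 11*(3*(-35 - 20)/14 + 1/7) = 11*(3*(1/14)*(-55) + 1/7) = 11*(-165/14 + 1/7) = 11*(-163/14) = -1793/14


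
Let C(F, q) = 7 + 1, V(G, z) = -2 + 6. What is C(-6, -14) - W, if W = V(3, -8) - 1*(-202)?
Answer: -198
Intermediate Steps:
V(G, z) = 4
C(F, q) = 8
W = 206 (W = 4 - 1*(-202) = 4 + 202 = 206)
C(-6, -14) - W = 8 - 1*206 = 8 - 206 = -198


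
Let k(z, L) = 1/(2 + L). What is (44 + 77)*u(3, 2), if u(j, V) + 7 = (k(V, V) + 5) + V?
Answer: 121/4 ≈ 30.250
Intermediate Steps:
u(j, V) = -2 + V + 1/(2 + V) (u(j, V) = -7 + ((1/(2 + V) + 5) + V) = -7 + ((5 + 1/(2 + V)) + V) = -7 + (5 + V + 1/(2 + V)) = -2 + V + 1/(2 + V))
(44 + 77)*u(3, 2) = (44 + 77)*((-3 + 2²)/(2 + 2)) = 121*((-3 + 4)/4) = 121*((¼)*1) = 121*(¼) = 121/4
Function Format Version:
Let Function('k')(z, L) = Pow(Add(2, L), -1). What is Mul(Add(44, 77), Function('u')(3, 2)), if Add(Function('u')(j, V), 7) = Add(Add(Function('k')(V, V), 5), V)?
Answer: Rational(121, 4) ≈ 30.250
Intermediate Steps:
Function('u')(j, V) = Add(-2, V, Pow(Add(2, V), -1)) (Function('u')(j, V) = Add(-7, Add(Add(Pow(Add(2, V), -1), 5), V)) = Add(-7, Add(Add(5, Pow(Add(2, V), -1)), V)) = Add(-7, Add(5, V, Pow(Add(2, V), -1))) = Add(-2, V, Pow(Add(2, V), -1)))
Mul(Add(44, 77), Function('u')(3, 2)) = Mul(Add(44, 77), Mul(Pow(Add(2, 2), -1), Add(-3, Pow(2, 2)))) = Mul(121, Mul(Pow(4, -1), Add(-3, 4))) = Mul(121, Mul(Rational(1, 4), 1)) = Mul(121, Rational(1, 4)) = Rational(121, 4)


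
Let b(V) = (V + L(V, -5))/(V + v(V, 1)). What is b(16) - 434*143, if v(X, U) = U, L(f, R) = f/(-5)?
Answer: -5275206/85 ≈ -62061.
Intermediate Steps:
L(f, R) = -f/5 (L(f, R) = f*(-⅕) = -f/5)
b(V) = 4*V/(5*(1 + V)) (b(V) = (V - V/5)/(V + 1) = (4*V/5)/(1 + V) = 4*V/(5*(1 + V)))
b(16) - 434*143 = (⅘)*16/(1 + 16) - 434*143 = (⅘)*16/17 - 62062 = (⅘)*16*(1/17) - 62062 = 64/85 - 62062 = -5275206/85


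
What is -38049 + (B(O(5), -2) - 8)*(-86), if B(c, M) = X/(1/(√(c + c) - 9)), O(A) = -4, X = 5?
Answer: -33491 - 860*I*√2 ≈ -33491.0 - 1216.2*I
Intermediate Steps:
B(c, M) = -45 + 5*√2*√c (B(c, M) = 5/(1/(√(c + c) - 9)) = 5/(1/(√(2*c) - 9)) = 5/(1/(√2*√c - 9)) = 5/(1/(-9 + √2*√c)) = 5*(-9 + √2*√c) = -45 + 5*√2*√c)
-38049 + (B(O(5), -2) - 8)*(-86) = -38049 + ((-45 + 5*√2*√(-4)) - 8)*(-86) = -38049 + ((-45 + 5*√2*(2*I)) - 8)*(-86) = -38049 + ((-45 + 10*I*√2) - 8)*(-86) = -38049 + (-53 + 10*I*√2)*(-86) = -38049 + (4558 - 860*I*√2) = -33491 - 860*I*√2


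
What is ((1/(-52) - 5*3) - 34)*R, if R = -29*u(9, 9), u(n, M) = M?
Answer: 665289/52 ≈ 12794.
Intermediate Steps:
R = -261 (R = -29*9 = -261)
((1/(-52) - 5*3) - 34)*R = ((1/(-52) - 5*3) - 34)*(-261) = ((-1/52 - 15) - 34)*(-261) = (-781/52 - 34)*(-261) = -2549/52*(-261) = 665289/52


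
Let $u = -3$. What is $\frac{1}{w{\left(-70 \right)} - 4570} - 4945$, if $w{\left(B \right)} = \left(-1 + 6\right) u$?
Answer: $- \frac{22672826}{4585} \approx -4945.0$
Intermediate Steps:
$w{\left(B \right)} = -15$ ($w{\left(B \right)} = \left(-1 + 6\right) \left(-3\right) = 5 \left(-3\right) = -15$)
$\frac{1}{w{\left(-70 \right)} - 4570} - 4945 = \frac{1}{-15 - 4570} - 4945 = \frac{1}{-4585} - 4945 = - \frac{1}{4585} - 4945 = - \frac{22672826}{4585}$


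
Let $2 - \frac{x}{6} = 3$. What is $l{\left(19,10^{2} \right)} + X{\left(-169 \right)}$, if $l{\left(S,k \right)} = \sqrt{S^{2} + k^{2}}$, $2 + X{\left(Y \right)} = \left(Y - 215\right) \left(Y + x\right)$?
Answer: $67198 + \sqrt{10361} \approx 67300.0$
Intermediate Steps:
$x = -6$ ($x = 12 - 18 = -6$)
$X{\left(Y \right)} = -2 + \left(-215 + Y\right) \left(-6 + Y\right)$ ($X{\left(Y \right)} = -2 + \left(Y - 215\right) \left(Y - 6\right) = -2 + \left(-215 + Y\right) \left(-6 + Y\right)$)
$l{\left(19,10^{2} \right)} + X{\left(-169 \right)} = \sqrt{19^{2} + \left(10^{2}\right)^{2}} + \left(1288 + \left(-169\right)^{2} - -37349\right) = \sqrt{361 + 100^{2}} + \left(1288 + 28561 + 37349\right) = \sqrt{361 + 10000} + 67198 = \sqrt{10361} + 67198 = 67198 + \sqrt{10361}$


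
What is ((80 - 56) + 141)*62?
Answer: 10230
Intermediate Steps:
((80 - 56) + 141)*62 = (24 + 141)*62 = 165*62 = 10230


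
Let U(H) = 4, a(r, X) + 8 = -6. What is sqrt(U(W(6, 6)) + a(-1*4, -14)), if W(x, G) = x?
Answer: I*sqrt(10) ≈ 3.1623*I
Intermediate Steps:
a(r, X) = -14 (a(r, X) = -8 - 6 = -14)
sqrt(U(W(6, 6)) + a(-1*4, -14)) = sqrt(4 - 14) = sqrt(-10) = I*sqrt(10)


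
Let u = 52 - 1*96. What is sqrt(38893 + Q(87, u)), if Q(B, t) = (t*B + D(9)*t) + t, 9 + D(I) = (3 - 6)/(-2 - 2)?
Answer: 2*sqrt(8846) ≈ 188.11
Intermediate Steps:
u = -44 (u = 52 - 96 = -44)
D(I) = -33/4 (D(I) = -9 + (3 - 6)/(-2 - 2) = -9 - 3/(-4) = -9 - 3*(-1/4) = -9 + 3/4 = -33/4)
Q(B, t) = -29*t/4 + B*t (Q(B, t) = (t*B - 33*t/4) + t = (B*t - 33*t/4) + t = (-33*t/4 + B*t) + t = -29*t/4 + B*t)
sqrt(38893 + Q(87, u)) = sqrt(38893 + (1/4)*(-44)*(-29 + 4*87)) = sqrt(38893 + (1/4)*(-44)*(-29 + 348)) = sqrt(38893 + (1/4)*(-44)*319) = sqrt(38893 - 3509) = sqrt(35384) = 2*sqrt(8846)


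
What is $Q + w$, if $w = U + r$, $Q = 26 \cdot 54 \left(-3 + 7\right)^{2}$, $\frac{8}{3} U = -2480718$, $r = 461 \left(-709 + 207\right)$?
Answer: $- \frac{4556909}{4} \approx -1.1392 \cdot 10^{6}$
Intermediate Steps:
$r = -231422$ ($r = 461 \left(-502\right) = -231422$)
$U = - \frac{3721077}{4}$ ($U = \frac{3}{8} \left(-2480718\right) = - \frac{3721077}{4} \approx -9.3027 \cdot 10^{5}$)
$Q = 22464$ ($Q = 1404 \cdot 4^{2} = 1404 \cdot 16 = 22464$)
$w = - \frac{4646765}{4}$ ($w = - \frac{3721077}{4} - 231422 = - \frac{4646765}{4} \approx -1.1617 \cdot 10^{6}$)
$Q + w = 22464 - \frac{4646765}{4} = - \frac{4556909}{4}$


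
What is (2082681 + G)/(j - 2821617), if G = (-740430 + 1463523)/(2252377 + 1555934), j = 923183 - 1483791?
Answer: -2643832561628/4293521557325 ≈ -0.61577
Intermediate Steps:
j = -560608
G = 241031/1269437 (G = 723093/3808311 = 723093*(1/3808311) = 241031/1269437 ≈ 0.18987)
(2082681 + G)/(j - 2821617) = (2082681 + 241031/1269437)/(-560608 - 2821617) = (2643832561628/1269437)/(-3382225) = (2643832561628/1269437)*(-1/3382225) = -2643832561628/4293521557325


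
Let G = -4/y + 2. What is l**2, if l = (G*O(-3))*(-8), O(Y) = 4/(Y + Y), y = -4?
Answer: 256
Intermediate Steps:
G = 3 (G = -4/(-4) + 2 = -1/4*(-4) + 2 = 1 + 2 = 3)
O(Y) = 2/Y (O(Y) = 4/((2*Y)) = 4*(1/(2*Y)) = 2/Y)
l = 16 (l = (3*(2/(-3)))*(-8) = (3*(2*(-1/3)))*(-8) = (3*(-2/3))*(-8) = -2*(-8) = 16)
l**2 = 16**2 = 256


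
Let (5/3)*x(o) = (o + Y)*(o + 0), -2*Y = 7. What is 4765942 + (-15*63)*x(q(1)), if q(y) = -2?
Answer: 4759705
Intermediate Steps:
Y = -7/2 (Y = -1/2*7 = -7/2 ≈ -3.5000)
x(o) = 3*o*(-7/2 + o)/5 (x(o) = 3*((o - 7/2)*(o + 0))/5 = 3*((-7/2 + o)*o)/5 = 3*(o*(-7/2 + o))/5 = 3*o*(-7/2 + o)/5)
4765942 + (-15*63)*x(q(1)) = 4765942 + (-15*63)*((3/10)*(-2)*(-7 + 2*(-2))) = 4765942 - 567*(-2)*(-7 - 4)/2 = 4765942 - 567*(-2)*(-11)/2 = 4765942 - 945*33/5 = 4765942 - 6237 = 4759705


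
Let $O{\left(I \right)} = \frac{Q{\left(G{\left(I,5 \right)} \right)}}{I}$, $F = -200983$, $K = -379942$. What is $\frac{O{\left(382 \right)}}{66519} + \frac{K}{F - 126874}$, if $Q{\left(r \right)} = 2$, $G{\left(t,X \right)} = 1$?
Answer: $\frac{4827212450375}{4165465478553} \approx 1.1589$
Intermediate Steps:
$O{\left(I \right)} = \frac{2}{I}$
$\frac{O{\left(382 \right)}}{66519} + \frac{K}{F - 126874} = \frac{2 \cdot \frac{1}{382}}{66519} - \frac{379942}{-200983 - 126874} = 2 \cdot \frac{1}{382} \cdot \frac{1}{66519} - \frac{379942}{-327857} = \frac{1}{191} \cdot \frac{1}{66519} - - \frac{379942}{327857} = \frac{1}{12705129} + \frac{379942}{327857} = \frac{4827212450375}{4165465478553}$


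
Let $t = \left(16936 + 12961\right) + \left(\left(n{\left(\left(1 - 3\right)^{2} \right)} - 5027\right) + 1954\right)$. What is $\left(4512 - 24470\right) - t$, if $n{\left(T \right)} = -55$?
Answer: $-46727$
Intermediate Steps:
$t = 26769$ ($t = \left(16936 + 12961\right) + \left(\left(-55 - 5027\right) + 1954\right) = 29897 + \left(-5082 + 1954\right) = 29897 - 3128 = 26769$)
$\left(4512 - 24470\right) - t = \left(4512 - 24470\right) - 26769 = -19958 - 26769 = -46727$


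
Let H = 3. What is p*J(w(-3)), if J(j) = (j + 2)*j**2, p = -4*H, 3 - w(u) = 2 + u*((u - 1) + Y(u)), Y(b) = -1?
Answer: 28224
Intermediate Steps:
w(u) = 1 - u*(-2 + u) (w(u) = 3 - (2 + u*((u - 1) - 1)) = 3 - (2 + u*((-1 + u) - 1)) = 3 - (2 + u*(-2 + u)) = 3 + (-2 - u*(-2 + u)) = 1 - u*(-2 + u))
p = -12 (p = -4*3 = -12)
J(j) = j**2*(2 + j) (J(j) = (2 + j)*j**2 = j**2*(2 + j))
p*J(w(-3)) = -12*(1 - 1*(-3)**2 + 2*(-3))**2*(2 + (1 - 1*(-3)**2 + 2*(-3))) = -12*(1 - 1*9 - 6)**2*(2 + (1 - 1*9 - 6)) = -12*(1 - 9 - 6)**2*(2 + (1 - 9 - 6)) = -12*(-14)**2*(2 - 14) = -2352*(-12) = -12*(-2352) = 28224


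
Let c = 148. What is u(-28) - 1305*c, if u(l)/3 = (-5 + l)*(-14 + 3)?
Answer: -192051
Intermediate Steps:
u(l) = 165 - 33*l (u(l) = 3*((-5 + l)*(-14 + 3)) = 3*((-5 + l)*(-11)) = 3*(55 - 11*l) = 165 - 33*l)
u(-28) - 1305*c = (165 - 33*(-28)) - 1305*148 = (165 + 924) - 193140 = 1089 - 193140 = -192051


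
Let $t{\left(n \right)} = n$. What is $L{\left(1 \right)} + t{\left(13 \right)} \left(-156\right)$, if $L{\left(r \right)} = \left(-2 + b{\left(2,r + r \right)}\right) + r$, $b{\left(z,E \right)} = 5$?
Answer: $-2024$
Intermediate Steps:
$L{\left(r \right)} = 3 + r$ ($L{\left(r \right)} = \left(-2 + 5\right) + r = 3 + r$)
$L{\left(1 \right)} + t{\left(13 \right)} \left(-156\right) = \left(3 + 1\right) + 13 \left(-156\right) = 4 - 2028 = -2024$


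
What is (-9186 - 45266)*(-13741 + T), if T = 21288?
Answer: -410949244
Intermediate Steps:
(-9186 - 45266)*(-13741 + T) = (-9186 - 45266)*(-13741 + 21288) = -54452*7547 = -410949244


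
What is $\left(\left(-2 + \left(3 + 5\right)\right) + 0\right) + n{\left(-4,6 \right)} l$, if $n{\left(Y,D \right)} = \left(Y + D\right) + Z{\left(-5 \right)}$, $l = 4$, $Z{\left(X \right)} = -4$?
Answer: $-2$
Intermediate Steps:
$n{\left(Y,D \right)} = -4 + D + Y$ ($n{\left(Y,D \right)} = \left(Y + D\right) - 4 = \left(D + Y\right) - 4 = -4 + D + Y$)
$\left(\left(-2 + \left(3 + 5\right)\right) + 0\right) + n{\left(-4,6 \right)} l = \left(\left(-2 + \left(3 + 5\right)\right) + 0\right) + \left(-4 + 6 - 4\right) 4 = \left(\left(-2 + 8\right) + 0\right) - 8 = \left(6 + 0\right) - 8 = 6 - 8 = -2$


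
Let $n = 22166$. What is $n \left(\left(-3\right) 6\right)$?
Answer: $-398988$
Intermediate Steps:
$n \left(\left(-3\right) 6\right) = 22166 \left(\left(-3\right) 6\right) = 22166 \left(-18\right) = -398988$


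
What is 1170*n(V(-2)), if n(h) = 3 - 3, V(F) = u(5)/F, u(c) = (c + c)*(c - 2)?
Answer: 0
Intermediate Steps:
u(c) = 2*c*(-2 + c) (u(c) = (2*c)*(-2 + c) = 2*c*(-2 + c))
V(F) = 30/F (V(F) = (2*5*(-2 + 5))/F = (2*5*3)/F = 30/F)
n(h) = 0
1170*n(V(-2)) = 1170*0 = 0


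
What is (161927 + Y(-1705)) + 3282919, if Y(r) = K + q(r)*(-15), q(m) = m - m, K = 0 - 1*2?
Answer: 3444844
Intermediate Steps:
K = -2 (K = 0 - 2 = -2)
q(m) = 0
Y(r) = -2 (Y(r) = -2 + 0*(-15) = -2 + 0 = -2)
(161927 + Y(-1705)) + 3282919 = (161927 - 2) + 3282919 = 161925 + 3282919 = 3444844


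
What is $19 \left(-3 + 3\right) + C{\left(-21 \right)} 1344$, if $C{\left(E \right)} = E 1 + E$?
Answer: $-56448$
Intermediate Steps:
$C{\left(E \right)} = 2 E$ ($C{\left(E \right)} = E + E = 2 E$)
$19 \left(-3 + 3\right) + C{\left(-21 \right)} 1344 = 19 \left(-3 + 3\right) + 2 \left(-21\right) 1344 = 19 \cdot 0 - 56448 = 0 - 56448 = -56448$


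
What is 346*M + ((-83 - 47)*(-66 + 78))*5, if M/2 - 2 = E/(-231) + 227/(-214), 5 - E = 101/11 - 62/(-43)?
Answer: -11913591166/1670163 ≈ -7133.2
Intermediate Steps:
E = -2660/473 (E = 5 - (101/11 - 62/(-43)) = 5 - (101*(1/11) - 62*(-1/43)) = 5 - (101/11 + 62/43) = 5 - 1*5025/473 = 5 - 5025/473 = -2660/473 ≈ -5.6237)
M = 3218729/1670163 (M = 4 + 2*(-2660/473/(-231) + 227/(-214)) = 4 + 2*(-2660/473*(-1/231) + 227*(-1/214)) = 4 + 2*(380/15609 - 227/214) = 4 + 2*(-3461923/3340326) = 4 - 3461923/1670163 = 3218729/1670163 ≈ 1.9272)
346*M + ((-83 - 47)*(-66 + 78))*5 = 346*(3218729/1670163) + ((-83 - 47)*(-66 + 78))*5 = 1113680234/1670163 - 130*12*5 = 1113680234/1670163 - 1560*5 = 1113680234/1670163 - 7800 = -11913591166/1670163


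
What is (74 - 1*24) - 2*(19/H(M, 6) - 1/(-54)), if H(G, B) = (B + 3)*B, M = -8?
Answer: 1330/27 ≈ 49.259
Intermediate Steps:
H(G, B) = B*(3 + B) (H(G, B) = (3 + B)*B = B*(3 + B))
(74 - 1*24) - 2*(19/H(M, 6) - 1/(-54)) = (74 - 1*24) - 2*(19/((6*(3 + 6))) - 1/(-54)) = (74 - 24) - 2*(19/((6*9)) - 1*(-1/54)) = 50 - 2*(19/54 + 1/54) = 50 - 2*10/27 = 50 - 20/27 = 1330/27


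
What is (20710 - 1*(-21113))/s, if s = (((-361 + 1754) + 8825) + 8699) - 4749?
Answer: 41823/14168 ≈ 2.9519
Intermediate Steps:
s = 14168 (s = ((1393 + 8825) + 8699) - 4749 = (10218 + 8699) - 4749 = 18917 - 4749 = 14168)
(20710 - 1*(-21113))/s = (20710 - 1*(-21113))/14168 = (20710 + 21113)*(1/14168) = 41823*(1/14168) = 41823/14168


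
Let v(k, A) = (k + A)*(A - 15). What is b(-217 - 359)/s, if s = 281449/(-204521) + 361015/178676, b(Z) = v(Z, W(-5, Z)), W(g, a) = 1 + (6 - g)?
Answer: 6870082908848/2616329699 ≈ 2625.8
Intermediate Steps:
W(g, a) = 7 - g
v(k, A) = (-15 + A)*(A + k) (v(k, A) = (A + k)*(-15 + A) = (-15 + A)*(A + k))
b(Z) = -36 - 3*Z (b(Z) = (7 - 1*(-5))² - 15*(7 - 1*(-5)) - 15*Z + (7 - 1*(-5))*Z = (7 + 5)² - 15*(7 + 5) - 15*Z + (7 + 5)*Z = 12² - 15*12 - 15*Z + 12*Z = 144 - 180 - 15*Z + 12*Z = -36 - 3*Z)
s = 23546967291/36542994196 (s = 281449*(-1/204521) + 361015*(1/178676) = -281449/204521 + 361015/178676 = 23546967291/36542994196 ≈ 0.64436)
b(-217 - 359)/s = (-36 - 3*(-217 - 359))/(23546967291/36542994196) = (-36 - 3*(-576))*(36542994196/23546967291) = (-36 + 1728)*(36542994196/23546967291) = 1692*(36542994196/23546967291) = 6870082908848/2616329699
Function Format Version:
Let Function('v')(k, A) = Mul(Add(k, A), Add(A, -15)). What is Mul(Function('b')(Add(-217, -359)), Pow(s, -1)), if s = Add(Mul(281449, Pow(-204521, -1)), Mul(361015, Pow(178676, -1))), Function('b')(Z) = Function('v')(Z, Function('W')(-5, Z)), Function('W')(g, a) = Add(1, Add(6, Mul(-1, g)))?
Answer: Rational(6870082908848, 2616329699) ≈ 2625.8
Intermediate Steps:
Function('W')(g, a) = Add(7, Mul(-1, g))
Function('v')(k, A) = Mul(Add(-15, A), Add(A, k)) (Function('v')(k, A) = Mul(Add(A, k), Add(-15, A)) = Mul(Add(-15, A), Add(A, k)))
Function('b')(Z) = Add(-36, Mul(-3, Z)) (Function('b')(Z) = Add(Pow(Add(7, Mul(-1, -5)), 2), Mul(-15, Add(7, Mul(-1, -5))), Mul(-15, Z), Mul(Add(7, Mul(-1, -5)), Z)) = Add(Pow(Add(7, 5), 2), Mul(-15, Add(7, 5)), Mul(-15, Z), Mul(Add(7, 5), Z)) = Add(Pow(12, 2), Mul(-15, 12), Mul(-15, Z), Mul(12, Z)) = Add(144, -180, Mul(-15, Z), Mul(12, Z)) = Add(-36, Mul(-3, Z)))
s = Rational(23546967291, 36542994196) (s = Add(Mul(281449, Rational(-1, 204521)), Mul(361015, Rational(1, 178676))) = Add(Rational(-281449, 204521), Rational(361015, 178676)) = Rational(23546967291, 36542994196) ≈ 0.64436)
Mul(Function('b')(Add(-217, -359)), Pow(s, -1)) = Mul(Add(-36, Mul(-3, Add(-217, -359))), Pow(Rational(23546967291, 36542994196), -1)) = Mul(Add(-36, Mul(-3, -576)), Rational(36542994196, 23546967291)) = Mul(Add(-36, 1728), Rational(36542994196, 23546967291)) = Mul(1692, Rational(36542994196, 23546967291)) = Rational(6870082908848, 2616329699)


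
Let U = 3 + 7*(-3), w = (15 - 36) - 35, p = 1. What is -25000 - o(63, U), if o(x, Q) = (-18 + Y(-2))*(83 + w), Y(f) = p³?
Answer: -24541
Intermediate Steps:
Y(f) = 1 (Y(f) = 1³ = 1)
w = -56 (w = -21 - 35 = -56)
U = -18 (U = 3 - 21 = -18)
o(x, Q) = -459 (o(x, Q) = (-18 + 1)*(83 - 56) = -17*27 = -459)
-25000 - o(63, U) = -25000 - 1*(-459) = -25000 + 459 = -24541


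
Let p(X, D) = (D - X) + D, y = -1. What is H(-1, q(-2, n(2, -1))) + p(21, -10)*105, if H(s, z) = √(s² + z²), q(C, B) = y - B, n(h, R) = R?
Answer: -4304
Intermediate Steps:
q(C, B) = -1 - B
p(X, D) = -X + 2*D
H(-1, q(-2, n(2, -1))) + p(21, -10)*105 = √((-1)² + (-1 - 1*(-1))²) + (-1*21 + 2*(-10))*105 = √(1 + (-1 + 1)²) + (-21 - 20)*105 = √(1 + 0²) - 41*105 = √(1 + 0) - 4305 = √1 - 4305 = 1 - 4305 = -4304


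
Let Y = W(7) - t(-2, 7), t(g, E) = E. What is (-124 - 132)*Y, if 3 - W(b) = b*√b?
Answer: 1024 + 1792*√7 ≈ 5765.2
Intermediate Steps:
W(b) = 3 - b^(3/2) (W(b) = 3 - b*√b = 3 - b^(3/2))
Y = -4 - 7*√7 (Y = (3 - 7^(3/2)) - 1*7 = (3 - 7*√7) - 7 = -4 - 7*√7 ≈ -22.520)
(-124 - 132)*Y = (-124 - 132)*(-4 - 7*√7) = -256*(-4 - 7*√7) = 1024 + 1792*√7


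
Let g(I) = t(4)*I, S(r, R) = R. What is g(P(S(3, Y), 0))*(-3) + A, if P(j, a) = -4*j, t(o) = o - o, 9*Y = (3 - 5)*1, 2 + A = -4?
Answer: -6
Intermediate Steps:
A = -6 (A = -2 - 4 = -6)
Y = -2/9 (Y = ((3 - 5)*1)/9 = (-2*1)/9 = (⅑)*(-2) = -2/9 ≈ -0.22222)
t(o) = 0
g(I) = 0 (g(I) = 0*I = 0)
g(P(S(3, Y), 0))*(-3) + A = 0*(-3) - 6 = 0 - 6 = -6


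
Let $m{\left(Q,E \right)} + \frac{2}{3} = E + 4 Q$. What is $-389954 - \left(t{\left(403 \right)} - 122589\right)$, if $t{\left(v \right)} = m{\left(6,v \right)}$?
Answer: $- \frac{803374}{3} \approx -2.6779 \cdot 10^{5}$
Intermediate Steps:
$m{\left(Q,E \right)} = - \frac{2}{3} + E + 4 Q$ ($m{\left(Q,E \right)} = - \frac{2}{3} + \left(E + 4 Q\right) = - \frac{2}{3} + E + 4 Q$)
$t{\left(v \right)} = \frac{70}{3} + v$ ($t{\left(v \right)} = - \frac{2}{3} + v + 4 \cdot 6 = - \frac{2}{3} + v + 24 = \frac{70}{3} + v$)
$-389954 - \left(t{\left(403 \right)} - 122589\right) = -389954 - \left(\left(\frac{70}{3} + 403\right) - 122589\right) = -389954 - \left(\frac{1279}{3} - 122589\right) = -389954 - - \frac{366488}{3} = -389954 + \frac{366488}{3} = - \frac{803374}{3}$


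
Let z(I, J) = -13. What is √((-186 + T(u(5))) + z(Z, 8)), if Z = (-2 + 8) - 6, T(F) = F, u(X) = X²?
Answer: I*√174 ≈ 13.191*I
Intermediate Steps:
Z = 0 (Z = 6 - 6 = 0)
√((-186 + T(u(5))) + z(Z, 8)) = √((-186 + 5²) - 13) = √((-186 + 25) - 13) = √(-161 - 13) = √(-174) = I*√174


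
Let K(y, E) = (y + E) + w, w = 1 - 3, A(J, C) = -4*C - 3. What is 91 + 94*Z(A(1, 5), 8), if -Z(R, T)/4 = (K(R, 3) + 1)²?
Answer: -165725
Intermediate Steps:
A(J, C) = -3 - 4*C
w = -2
K(y, E) = -2 + E + y (K(y, E) = (y + E) - 2 = (E + y) - 2 = -2 + E + y)
Z(R, T) = -4*(2 + R)² (Z(R, T) = -4*((-2 + 3 + R) + 1)² = -4*((1 + R) + 1)² = -4*(2 + R)²)
91 + 94*Z(A(1, 5), 8) = 91 + 94*(-4*(2 + (-3 - 4*5))²) = 91 + 94*(-4*(2 + (-3 - 20))²) = 91 + 94*(-4*(2 - 23)²) = 91 + 94*(-4*(-21)²) = 91 + 94*(-4*441) = 91 + 94*(-1764) = 91 - 165816 = -165725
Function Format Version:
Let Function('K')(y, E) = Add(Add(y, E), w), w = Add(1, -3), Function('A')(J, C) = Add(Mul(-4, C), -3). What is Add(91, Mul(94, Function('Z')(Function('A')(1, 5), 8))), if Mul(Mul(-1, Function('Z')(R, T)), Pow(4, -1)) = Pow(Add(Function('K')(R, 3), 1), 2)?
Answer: -165725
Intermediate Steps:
Function('A')(J, C) = Add(-3, Mul(-4, C))
w = -2
Function('K')(y, E) = Add(-2, E, y) (Function('K')(y, E) = Add(Add(y, E), -2) = Add(Add(E, y), -2) = Add(-2, E, y))
Function('Z')(R, T) = Mul(-4, Pow(Add(2, R), 2)) (Function('Z')(R, T) = Mul(-4, Pow(Add(Add(-2, 3, R), 1), 2)) = Mul(-4, Pow(Add(Add(1, R), 1), 2)) = Mul(-4, Pow(Add(2, R), 2)))
Add(91, Mul(94, Function('Z')(Function('A')(1, 5), 8))) = Add(91, Mul(94, Mul(-4, Pow(Add(2, Add(-3, Mul(-4, 5))), 2)))) = Add(91, Mul(94, Mul(-4, Pow(Add(2, Add(-3, -20)), 2)))) = Add(91, Mul(94, Mul(-4, Pow(Add(2, -23), 2)))) = Add(91, Mul(94, Mul(-4, Pow(-21, 2)))) = Add(91, Mul(94, Mul(-4, 441))) = Add(91, Mul(94, -1764)) = Add(91, -165816) = -165725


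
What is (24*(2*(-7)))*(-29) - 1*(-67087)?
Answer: 76831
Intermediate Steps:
(24*(2*(-7)))*(-29) - 1*(-67087) = (24*(-14))*(-29) + 67087 = -336*(-29) + 67087 = 9744 + 67087 = 76831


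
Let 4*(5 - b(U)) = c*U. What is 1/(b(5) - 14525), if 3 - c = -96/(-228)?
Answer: -76/1103765 ≈ -6.8855e-5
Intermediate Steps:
c = 49/19 (c = 3 - (-96)/(-228) = 3 - (-96)*(-1)/228 = 3 - 1*8/19 = 3 - 8/19 = 49/19 ≈ 2.5789)
b(U) = 5 - 49*U/76
1/(b(5) - 14525) = 1/((5 - 49/76*5) - 14525) = 1/((5 - 245/76) - 14525) = 1/(135/76 - 14525) = 1/(-1103765/76) = -76/1103765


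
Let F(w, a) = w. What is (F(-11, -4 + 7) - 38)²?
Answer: 2401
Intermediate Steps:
(F(-11, -4 + 7) - 38)² = (-11 - 38)² = (-49)² = 2401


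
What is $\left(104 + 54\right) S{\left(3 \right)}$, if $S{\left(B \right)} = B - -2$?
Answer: $790$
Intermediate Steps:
$S{\left(B \right)} = 2 + B$ ($S{\left(B \right)} = B + 2 = 2 + B$)
$\left(104 + 54\right) S{\left(3 \right)} = \left(104 + 54\right) \left(2 + 3\right) = 158 \cdot 5 = 790$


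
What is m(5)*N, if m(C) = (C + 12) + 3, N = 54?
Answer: 1080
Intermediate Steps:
m(C) = 15 + C (m(C) = (12 + C) + 3 = 15 + C)
m(5)*N = (15 + 5)*54 = 20*54 = 1080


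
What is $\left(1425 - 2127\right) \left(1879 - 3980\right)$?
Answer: $1474902$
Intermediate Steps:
$\left(1425 - 2127\right) \left(1879 - 3980\right) = \left(-702\right) \left(-2101\right) = 1474902$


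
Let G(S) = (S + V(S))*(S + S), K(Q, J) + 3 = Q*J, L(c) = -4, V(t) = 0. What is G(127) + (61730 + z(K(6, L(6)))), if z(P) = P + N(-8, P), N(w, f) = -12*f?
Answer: 94285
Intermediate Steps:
K(Q, J) = -3 + J*Q (K(Q, J) = -3 + Q*J = -3 + J*Q)
G(S) = 2*S² (G(S) = (S + 0)*(S + S) = S*(2*S) = 2*S²)
z(P) = -11*P (z(P) = P - 12*P = -11*P)
G(127) + (61730 + z(K(6, L(6)))) = 2*127² + (61730 - 11*(-3 - 4*6)) = 2*16129 + (61730 - 11*(-3 - 24)) = 32258 + (61730 - 11*(-27)) = 32258 + (61730 + 297) = 32258 + 62027 = 94285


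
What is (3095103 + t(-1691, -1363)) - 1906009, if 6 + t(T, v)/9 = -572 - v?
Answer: 1196159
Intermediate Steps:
t(T, v) = -5202 - 9*v (t(T, v) = -54 + 9*(-572 - v) = -54 + (-5148 - 9*v) = -5202 - 9*v)
(3095103 + t(-1691, -1363)) - 1906009 = (3095103 + (-5202 - 9*(-1363))) - 1906009 = (3095103 + (-5202 + 12267)) - 1906009 = (3095103 + 7065) - 1906009 = 3102168 - 1906009 = 1196159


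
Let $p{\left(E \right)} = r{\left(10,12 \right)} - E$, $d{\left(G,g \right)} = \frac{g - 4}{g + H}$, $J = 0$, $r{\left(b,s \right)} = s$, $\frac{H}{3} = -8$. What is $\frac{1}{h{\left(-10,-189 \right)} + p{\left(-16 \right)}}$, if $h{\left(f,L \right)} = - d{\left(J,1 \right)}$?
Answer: $\frac{23}{641} \approx 0.035881$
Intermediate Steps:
$H = -24$ ($H = 3 \left(-8\right) = -24$)
$d{\left(G,g \right)} = \frac{-4 + g}{-24 + g}$ ($d{\left(G,g \right)} = \frac{g - 4}{g - 24} = \frac{-4 + g}{-24 + g}$)
$h{\left(f,L \right)} = - \frac{3}{23}$ ($h{\left(f,L \right)} = - \frac{-4 + 1}{-24 + 1} = - \frac{-3}{-23} = - \frac{\left(-1\right) \left(-3\right)}{23} = \left(-1\right) \frac{3}{23} = - \frac{3}{23}$)
$p{\left(E \right)} = 12 - E$
$\frac{1}{h{\left(-10,-189 \right)} + p{\left(-16 \right)}} = \frac{1}{- \frac{3}{23} + \left(12 - -16\right)} = \frac{1}{- \frac{3}{23} + \left(12 + 16\right)} = \frac{1}{- \frac{3}{23} + 28} = \frac{1}{\frac{641}{23}} = \frac{23}{641}$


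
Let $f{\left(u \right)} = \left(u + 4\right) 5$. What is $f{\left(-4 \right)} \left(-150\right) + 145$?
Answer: $145$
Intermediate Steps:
$f{\left(u \right)} = 20 + 5 u$ ($f{\left(u \right)} = \left(4 + u\right) 5 = 20 + 5 u$)
$f{\left(-4 \right)} \left(-150\right) + 145 = \left(20 + 5 \left(-4\right)\right) \left(-150\right) + 145 = \left(20 - 20\right) \left(-150\right) + 145 = 0 \left(-150\right) + 145 = 0 + 145 = 145$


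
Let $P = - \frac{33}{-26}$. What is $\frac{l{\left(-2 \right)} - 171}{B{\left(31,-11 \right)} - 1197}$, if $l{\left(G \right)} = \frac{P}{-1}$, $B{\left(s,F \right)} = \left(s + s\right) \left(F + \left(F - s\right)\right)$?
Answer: $\frac{4479}{116558} \approx 0.038427$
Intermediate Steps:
$P = \frac{33}{26}$ ($P = \left(-33\right) \left(- \frac{1}{26}\right) = \frac{33}{26} \approx 1.2692$)
$B{\left(s,F \right)} = 2 s \left(- s + 2 F\right)$
$l{\left(G \right)} = - \frac{33}{26}$ ($l{\left(G \right)} = \frac{33}{26 \left(-1\right)} = \frac{33}{26} \left(-1\right) = - \frac{33}{26}$)
$\frac{l{\left(-2 \right)} - 171}{B{\left(31,-11 \right)} - 1197} = \frac{- \frac{33}{26} - 171}{2 \cdot 31 \left(\left(-1\right) 31 + 2 \left(-11\right)\right) - 1197} = \frac{1}{2 \cdot 31 \left(-31 - 22\right) - 1197} \left(- \frac{4479}{26}\right) = \frac{1}{2 \cdot 31 \left(-53\right) - 1197} \left(- \frac{4479}{26}\right) = \frac{1}{-3286 - 1197} \left(- \frac{4479}{26}\right) = \frac{1}{-4483} \left(- \frac{4479}{26}\right) = \left(- \frac{1}{4483}\right) \left(- \frac{4479}{26}\right) = \frac{4479}{116558}$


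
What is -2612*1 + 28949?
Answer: 26337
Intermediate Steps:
-2612*1 + 28949 = -2612 + 28949 = 26337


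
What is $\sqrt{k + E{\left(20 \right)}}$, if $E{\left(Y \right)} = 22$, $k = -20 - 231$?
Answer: $i \sqrt{229} \approx 15.133 i$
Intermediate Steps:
$k = -251$ ($k = -20 - 231 = -251$)
$\sqrt{k + E{\left(20 \right)}} = \sqrt{-251 + 22} = \sqrt{-229} = i \sqrt{229}$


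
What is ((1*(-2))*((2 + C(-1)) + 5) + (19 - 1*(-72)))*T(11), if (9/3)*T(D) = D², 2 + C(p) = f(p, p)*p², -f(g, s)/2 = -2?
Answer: 8833/3 ≈ 2944.3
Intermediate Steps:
f(g, s) = 4 (f(g, s) = -2*(-2) = 4)
C(p) = -2 + 4*p²
T(D) = D²/3
((1*(-2))*((2 + C(-1)) + 5) + (19 - 1*(-72)))*T(11) = ((1*(-2))*((2 + (-2 + 4*(-1)²)) + 5) + (19 - 1*(-72)))*((⅓)*11²) = (-2*((2 + (-2 + 4*1)) + 5) + (19 + 72))*((⅓)*121) = (-2*((2 + (-2 + 4)) + 5) + 91)*(121/3) = (-2*((2 + 2) + 5) + 91)*(121/3) = (-2*(4 + 5) + 91)*(121/3) = (-2*9 + 91)*(121/3) = (-18 + 91)*(121/3) = 73*(121/3) = 8833/3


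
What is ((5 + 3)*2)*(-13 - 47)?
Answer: -960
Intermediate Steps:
((5 + 3)*2)*(-13 - 47) = (8*2)*(-60) = 16*(-60) = -960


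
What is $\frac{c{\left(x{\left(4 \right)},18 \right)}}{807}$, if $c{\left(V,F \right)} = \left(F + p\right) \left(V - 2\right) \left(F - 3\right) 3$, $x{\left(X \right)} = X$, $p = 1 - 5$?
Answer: $\frac{420}{269} \approx 1.5613$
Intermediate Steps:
$p = -4$ ($p = 1 - 5 = -4$)
$c{\left(V,F \right)} = 3 \left(-4 + F\right) \left(-3 + F\right) \left(-2 + V\right)$ ($c{\left(V,F \right)} = \left(F - 4\right) \left(V - 2\right) \left(F - 3\right) 3 = \left(-4 + F\right) \left(-2 + V\right) \left(-3 + F\right) 3 = \left(-4 + F\right) \left(-3 + F\right) \left(-2 + V\right) 3 = \left(-4 + F\right) 3 \left(-3 + F\right) \left(-2 + V\right) = 3 \left(-4 + F\right) \left(-3 + F\right) \left(-2 + V\right)$)
$\frac{c{\left(x{\left(4 \right)},18 \right)}}{807} = \frac{-72 - 6 \cdot 18^{2} + 36 \cdot 4 + 42 \cdot 18 - 378 \cdot 4 + 3 \cdot 4 \cdot 18^{2}}{807} = \left(-72 - 1944 + 144 + 756 - 1512 + 3 \cdot 4 \cdot 324\right) \frac{1}{807} = \left(-72 - 1944 + 144 + 756 - 1512 + 3888\right) \frac{1}{807} = 1260 \cdot \frac{1}{807} = \frac{420}{269}$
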